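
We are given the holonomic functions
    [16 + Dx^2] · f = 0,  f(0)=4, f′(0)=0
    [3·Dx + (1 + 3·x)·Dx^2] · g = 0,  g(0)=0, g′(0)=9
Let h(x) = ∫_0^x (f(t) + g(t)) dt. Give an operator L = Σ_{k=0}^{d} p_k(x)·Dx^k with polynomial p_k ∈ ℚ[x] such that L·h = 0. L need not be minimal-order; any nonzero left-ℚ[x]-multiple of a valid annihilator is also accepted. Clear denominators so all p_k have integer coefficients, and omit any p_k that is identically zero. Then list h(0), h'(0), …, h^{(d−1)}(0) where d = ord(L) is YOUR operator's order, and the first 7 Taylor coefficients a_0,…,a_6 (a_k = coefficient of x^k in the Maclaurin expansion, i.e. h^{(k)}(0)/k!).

f: a_k = 4, 0, -32, 0, 128/3, 0, -1024/45, …
g: a_k = 0, 9, -27/2, 27, -243/4, 729/5, -729/2, …
L₀ := lclm(L_f,L_g); ord L₀ ≤ 2+2.
∫: right-multiply L₀ by Dx.
L = (1680 + 2304·x + 3456·x^2)·Dx^2 + (272 + 1584·x + 3456·x^2 + 3456·x^3)·Dx^3 + (105 + 144·x + 216·x^2)·Dx^4 + (17 + 99·x + 216·x^2 + 216·x^3)·Dx^5  (order 5).
h: a_k = 0, 4, 9/2, -91/6, 27/4, -217/60, 243/10, …
ICs: h(0) = 0, h′(0) = 4, h′′(0) = 9, h′′′(0) = -91, h′′′′(0) = 162.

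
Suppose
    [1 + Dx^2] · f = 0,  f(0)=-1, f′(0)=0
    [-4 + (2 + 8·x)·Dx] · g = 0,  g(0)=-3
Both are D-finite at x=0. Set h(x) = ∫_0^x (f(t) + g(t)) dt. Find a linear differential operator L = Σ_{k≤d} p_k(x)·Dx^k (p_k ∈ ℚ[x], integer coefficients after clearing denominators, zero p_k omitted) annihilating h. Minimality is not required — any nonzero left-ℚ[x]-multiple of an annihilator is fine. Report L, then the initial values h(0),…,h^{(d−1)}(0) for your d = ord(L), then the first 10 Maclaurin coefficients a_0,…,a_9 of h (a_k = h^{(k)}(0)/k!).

f: a_k = -1, 0, 1/2, 0, -1/24, 0, 1/720, 0, -1/40320, 0, …
g: a_k = -3, -6, 6, -12, 30, -84, 252, -792, 2574, -8580, …
L₀ := lclm(L_f,L_g); ord L₀ ≤ 2+1.
∫: right-multiply L₀ by Dx.
L = (-26 - 16·x - 32·x^2)·Dx + (-3 - 4·x + 48·x^2 + 64·x^3)·Dx^2 + (-26 - 16·x - 32·x^2)·Dx^3 + (-3 - 4·x + 48·x^2 + 64·x^3)·Dx^4  (order 4).
h: a_k = 0, -4, -3, 13/6, -3, 719/120, -14, 181441/5040, -99, 103783679/362880, …
ICs: h(0) = 0, h′(0) = -4, h′′(0) = -6, h′′′(0) = 13.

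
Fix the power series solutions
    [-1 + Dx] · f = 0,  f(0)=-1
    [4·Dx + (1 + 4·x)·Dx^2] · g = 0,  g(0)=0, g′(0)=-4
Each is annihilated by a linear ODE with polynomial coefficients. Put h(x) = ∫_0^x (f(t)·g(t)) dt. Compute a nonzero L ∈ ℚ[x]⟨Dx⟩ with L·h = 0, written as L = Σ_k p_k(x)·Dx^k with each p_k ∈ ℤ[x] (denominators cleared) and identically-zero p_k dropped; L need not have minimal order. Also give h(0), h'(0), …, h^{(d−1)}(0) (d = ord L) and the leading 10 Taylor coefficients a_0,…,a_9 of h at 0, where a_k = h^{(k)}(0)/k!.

L = (-3 + 4·x)·Dx + (2 - 8·x)·Dx^2 + (1 + 4·x)·Dx^3  (order 3).
h: a_k = 0, 0, 2, -4/3, 23/6, -46/5, 501/20, -9119/126, 2205587/10080, -1109003/1620, …
ICs: h(0) = 0, h′(0) = 0, h′′(0) = 4.

f: a_k = -1, -1, -1/2, -1/6, -1/24, -1/120, -1/720, -1/5040, -1/40320, -1/362880, …
g: a_k = 0, -4, 8, -64/3, 64, -1024/5, 2048/3, -16384/7, 8192, -262144/9, …
Product ⇒ symmetric product L₀, ord ≤ 2.
∫: right-multiply L₀ by Dx.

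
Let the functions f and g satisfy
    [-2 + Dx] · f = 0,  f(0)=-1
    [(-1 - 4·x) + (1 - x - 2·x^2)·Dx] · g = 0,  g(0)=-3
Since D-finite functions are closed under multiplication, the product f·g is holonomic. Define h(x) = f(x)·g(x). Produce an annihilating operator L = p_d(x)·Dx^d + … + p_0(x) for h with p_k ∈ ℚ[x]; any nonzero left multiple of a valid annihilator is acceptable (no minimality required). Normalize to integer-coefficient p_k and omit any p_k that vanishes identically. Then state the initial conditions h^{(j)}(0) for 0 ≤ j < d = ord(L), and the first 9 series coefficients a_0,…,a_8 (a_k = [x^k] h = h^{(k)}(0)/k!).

L = (3 + 2·x - 4·x^2) + (-1 + x + 2·x^2)·Dx  (order 1).
h: a_k = 3, 9, 21, 43, 87, 869/5, 5221/15, 24351/35, 146149/105, …
ICs: h(0) = 3.

f: a_k = -1, -2, -2, -4/3, -2/3, -4/15, -4/45, -8/315, -2/315, …
g: a_k = -3, -3, -9, -15, -33, -63, -129, -255, -513, …
L₀ := L_f ⊗_s L_g (sym. prod.), ord ≤ 1.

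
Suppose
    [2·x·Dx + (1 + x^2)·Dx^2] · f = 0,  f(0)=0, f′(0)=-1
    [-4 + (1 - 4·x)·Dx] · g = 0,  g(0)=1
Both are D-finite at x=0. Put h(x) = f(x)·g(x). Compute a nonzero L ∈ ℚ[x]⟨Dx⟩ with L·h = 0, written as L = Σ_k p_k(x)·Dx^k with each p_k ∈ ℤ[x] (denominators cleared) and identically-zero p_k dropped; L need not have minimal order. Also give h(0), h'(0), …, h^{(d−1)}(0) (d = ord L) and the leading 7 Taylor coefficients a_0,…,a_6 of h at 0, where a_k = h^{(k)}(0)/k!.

f: a_k = 0, -1, 0, 1/3, 0, -1/5, 0, …
g: a_k = 1, 4, 16, 64, 256, 1024, 4096, …
f·g: L₀ = L_f ⊗_s L_g, ord ≤ 2·1.
L = 8·x + (8 - 2·x + 16·x^2)·Dx + (-1 + 4·x - x^2 + 4·x^3)·Dx^2  (order 2).
h: a_k = 0, -1, -4, -47/3, -188/3, -3763/15, -15052/15, …
ICs: h(0) = 0, h′(0) = -1.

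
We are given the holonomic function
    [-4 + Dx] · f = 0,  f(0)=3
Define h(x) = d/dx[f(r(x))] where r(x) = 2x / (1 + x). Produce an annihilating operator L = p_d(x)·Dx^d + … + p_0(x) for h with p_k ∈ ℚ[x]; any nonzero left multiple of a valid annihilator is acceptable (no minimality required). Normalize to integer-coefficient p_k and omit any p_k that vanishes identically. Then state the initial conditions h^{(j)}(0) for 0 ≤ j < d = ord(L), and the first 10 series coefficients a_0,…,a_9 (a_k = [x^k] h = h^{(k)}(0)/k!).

L = (6 - 2·x) + (-1 - 2·x - x^2)·Dx  (order 1).
h: a_k = 24, 144, 264, 32, -264, 368/5, 3224/15, -9024/35, 4504/105, 198608/945, …
ICs: h(0) = 24.

f: a_k = 3, 12, 24, 32, 32, 128/5, 256/15, 1024/105, 512/105, 2048/945, …
f∘r: x↦r, Dx↦Dx/r' in L_f ⇒ L₀.
Differentiate: ansatz ord ≤ ord L₀ ⇒ L.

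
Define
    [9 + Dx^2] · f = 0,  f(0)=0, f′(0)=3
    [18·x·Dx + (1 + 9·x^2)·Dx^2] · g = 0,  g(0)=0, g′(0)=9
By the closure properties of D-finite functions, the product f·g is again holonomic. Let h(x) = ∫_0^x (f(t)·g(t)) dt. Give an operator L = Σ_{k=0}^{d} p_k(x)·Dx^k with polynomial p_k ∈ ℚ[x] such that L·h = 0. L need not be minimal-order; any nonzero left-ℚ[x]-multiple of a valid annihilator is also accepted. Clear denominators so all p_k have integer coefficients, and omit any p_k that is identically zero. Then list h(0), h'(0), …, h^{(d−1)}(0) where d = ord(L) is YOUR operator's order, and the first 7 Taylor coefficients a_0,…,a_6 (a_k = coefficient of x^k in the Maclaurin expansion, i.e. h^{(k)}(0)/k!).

L = (810 + 18954·x^2 + 72171·x^4 + 236196·x^6 + 531441·x^8)·Dx + (972·x + 14580·x^3 + 78732·x^5 + 236196·x^7)·Dx^2 + (108 + 2592·x^2 + 13122·x^4 + 52488·x^6 + 118098·x^8)·Dx^3 + (108·x + 1620·x^3 + 8748·x^5 + 26244·x^7)·Dx^4 + (2 + 54·x^2 + 567·x^4 + 2916·x^6 + 6561·x^8)·Dx^5  (order 5).
h: a_k = 0, 0, 0, 9, 0, -243/10, 0, …
ICs: h(0) = 0, h′(0) = 0, h′′(0) = 0, h′′′(0) = 54, h′′′′(0) = 0.

f: a_k = 0, 3, 0, -9/2, 0, 81/40, 0, …
g: a_k = 0, 9, 0, -27, 0, 729/5, 0, …
Sym-product of L_f,L_g gives L₀ (≤ ord 4).
∫: right-multiply L₀ by Dx.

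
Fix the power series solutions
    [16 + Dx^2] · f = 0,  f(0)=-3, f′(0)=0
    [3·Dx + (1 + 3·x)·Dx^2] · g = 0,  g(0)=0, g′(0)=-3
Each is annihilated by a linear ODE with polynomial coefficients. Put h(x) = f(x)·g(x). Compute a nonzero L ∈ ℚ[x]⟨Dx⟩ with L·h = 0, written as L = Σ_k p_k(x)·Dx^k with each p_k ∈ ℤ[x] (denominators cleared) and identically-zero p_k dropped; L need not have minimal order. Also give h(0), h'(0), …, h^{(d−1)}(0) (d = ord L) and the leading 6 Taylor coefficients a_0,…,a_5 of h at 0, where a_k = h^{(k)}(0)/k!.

f: a_k = -3, 0, 24, 0, -32, 0, …
g: a_k = 0, -3, 9/2, -9, 81/4, -243/5, …
h₀=f·g: eliminate ⇒ L₀, order ≤ 2·2.
L = (2272 + 127488·x + 781056·x^2 + 1769472·x^3 + 1327104·x^4) + (4416 + 50112·x + 165888·x^2 + 165888·x^3)·Dx + (1022 + 19392·x + 102816·x^2 + 221184·x^3 + 165888·x^4)·Dx^2 + (276 + 3132·x + 10368·x^2 + 10368·x^3)·Dx^3 + (55 + 714·x + 3375·x^2 + 6912·x^3 + 5184·x^4)·Dx^4  (order 4).
h: a_k = 0, 9, -27/2, -45, 189/4, 129/5, …
ICs: h(0) = 0, h′(0) = 9, h′′(0) = -27, h′′′(0) = -270.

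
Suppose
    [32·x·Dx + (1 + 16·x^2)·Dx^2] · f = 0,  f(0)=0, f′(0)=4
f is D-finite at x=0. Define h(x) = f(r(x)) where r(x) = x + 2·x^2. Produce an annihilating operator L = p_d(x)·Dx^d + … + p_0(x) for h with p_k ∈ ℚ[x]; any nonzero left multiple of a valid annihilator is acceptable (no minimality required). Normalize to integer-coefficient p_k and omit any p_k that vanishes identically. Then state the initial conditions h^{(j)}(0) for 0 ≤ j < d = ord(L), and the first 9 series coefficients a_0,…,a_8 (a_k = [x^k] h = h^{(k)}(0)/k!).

f: a_k = 0, 4, 0, -64/3, 0, 1024/5, 0, -16384/7, 0, …
Substitute x→r, Dx→(1/r')Dx; clear ⇒ L₀.
L = (-4 + 32·x + 256·x^2 + 768·x^3 + 768·x^4)·Dx + (1 + 4·x + 16·x^2 + 128·x^3 + 320·x^4 + 256·x^5)·Dx^2  (order 2).
h: a_k = 0, 4, 8, -64/3, -128, -256/5, 5632/3, 40960/7, -16384, …
ICs: h(0) = 0, h′(0) = 4.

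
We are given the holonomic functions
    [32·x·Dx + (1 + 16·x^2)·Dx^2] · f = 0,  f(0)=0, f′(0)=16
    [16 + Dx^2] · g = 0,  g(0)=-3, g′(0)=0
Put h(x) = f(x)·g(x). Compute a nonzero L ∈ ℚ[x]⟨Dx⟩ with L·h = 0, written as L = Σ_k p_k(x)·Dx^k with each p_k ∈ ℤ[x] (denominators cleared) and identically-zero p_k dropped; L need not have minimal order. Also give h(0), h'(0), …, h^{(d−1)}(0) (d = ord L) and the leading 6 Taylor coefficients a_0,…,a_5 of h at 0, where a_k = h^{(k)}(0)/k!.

f: a_k = 0, 16, 0, -256/3, 0, 4096/5, …
g: a_k = -3, 0, 24, 0, -32, 0, …
h₀=f·g: eliminate ⇒ L₀, order ≤ 2·2.
L = (1280 + 53248·x^2 + 360448·x^4 + 2097152·x^6 + 8388608·x^8) + (1536·x + 40960·x^3 + 393216·x^5 + 2097152·x^7)·Dx + (96 + 4096·x^2 + 36864·x^4 + 262144·x^6 + 1048576·x^8)·Dx^2 + (96·x + 2560·x^3 + 24576·x^5 + 131072·x^7)·Dx^3 + (1 + 48·x^2 + 896·x^4 + 8192·x^6 + 32768·x^8)·Dx^4  (order 4).
h: a_k = 0, -48, 0, 640, 0, -25088/5, …
ICs: h(0) = 0, h′(0) = -48, h′′(0) = 0, h′′′(0) = 3840.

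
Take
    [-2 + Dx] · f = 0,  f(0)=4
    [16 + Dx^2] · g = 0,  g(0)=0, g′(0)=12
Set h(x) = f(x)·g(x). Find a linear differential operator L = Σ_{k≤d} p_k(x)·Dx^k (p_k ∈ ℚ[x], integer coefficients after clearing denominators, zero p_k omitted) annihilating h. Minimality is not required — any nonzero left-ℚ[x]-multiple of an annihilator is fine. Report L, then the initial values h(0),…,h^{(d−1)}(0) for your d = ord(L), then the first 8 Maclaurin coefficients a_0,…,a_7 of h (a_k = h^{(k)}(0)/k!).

f: a_k = 4, 8, 8, 16/3, 8/3, 16/15, 16/45, 32/315, …
g: a_k = 0, 12, 0, -32, 0, 128/5, 0, -1024/105, …
f·g: L₀ = L_f ⊗_s L_g, ord ≤ 1·2.
L = 20 - 4·Dx + Dx^2  (order 2).
h: a_k = 0, 48, 96, -32, -192, -608/5, 704/15, 8896/105, …
ICs: h(0) = 0, h′(0) = 48.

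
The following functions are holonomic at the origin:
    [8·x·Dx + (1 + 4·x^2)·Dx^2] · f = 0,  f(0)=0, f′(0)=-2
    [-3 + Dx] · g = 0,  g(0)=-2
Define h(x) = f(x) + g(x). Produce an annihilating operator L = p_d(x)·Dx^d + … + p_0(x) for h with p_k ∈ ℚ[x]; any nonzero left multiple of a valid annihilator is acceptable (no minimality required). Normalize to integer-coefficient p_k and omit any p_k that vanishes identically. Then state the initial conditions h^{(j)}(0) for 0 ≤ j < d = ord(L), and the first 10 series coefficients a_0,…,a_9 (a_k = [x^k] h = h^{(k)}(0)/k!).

f: a_k = 0, -2, 0, 8/3, 0, -32/5, 0, 128/7, 0, -512/9, …
g: a_k = -2, -6, -9, -9, -27/4, -81/20, -81/40, -243/280, -729/2240, -243/2240, …
L₀ := lclm(L_f,L_g); ord L₀ ≤ 2+1.
L = (24 - 72·x - 288·x^2 - 288·x^3)·Dx + (-17 + 24·x^2 - 144·x^4)·Dx^2 + (3 + 8·x + 24·x^2 + 32·x^3 + 48·x^4)·Dx^3  (order 3).
h: a_k = -2, -8, -9, -19/3, -27/4, -209/20, -81/40, 4877/280, -729/2240, -1149067/20160, …
ICs: h(0) = -2, h′(0) = -8, h′′(0) = -18.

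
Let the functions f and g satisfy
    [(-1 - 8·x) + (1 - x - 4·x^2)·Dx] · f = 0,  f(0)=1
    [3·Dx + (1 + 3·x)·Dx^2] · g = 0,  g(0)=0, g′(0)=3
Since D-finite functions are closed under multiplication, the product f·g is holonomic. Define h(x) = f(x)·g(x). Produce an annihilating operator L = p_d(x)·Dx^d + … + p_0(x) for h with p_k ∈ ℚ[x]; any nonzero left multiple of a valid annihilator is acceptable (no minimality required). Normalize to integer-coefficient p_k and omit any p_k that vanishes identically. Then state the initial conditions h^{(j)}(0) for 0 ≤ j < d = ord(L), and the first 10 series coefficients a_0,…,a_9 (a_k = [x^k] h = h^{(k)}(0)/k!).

L = (11 + 48·x) + (-1 + 25·x + 60·x^2)·Dx + (-1 - 2·x + 7·x^2 + 12·x^3)·Dx^2  (order 2).
h: a_k = 0, 3, -3/2, 39/2, -27/4, 2397/20, -573/20, 21369/28, -48033/280, 1419087/280, …
ICs: h(0) = 0, h′(0) = 3.

f: a_k = 1, 1, 5, 9, 29, 65, 181, 441, 1165, 2929, …
g: a_k = 0, 3, -9/2, 9, -81/4, 243/5, -243/2, 2187/7, -6561/8, 2187, …
h₀=f·g: eliminate ⇒ L₀, order ≤ 1·2.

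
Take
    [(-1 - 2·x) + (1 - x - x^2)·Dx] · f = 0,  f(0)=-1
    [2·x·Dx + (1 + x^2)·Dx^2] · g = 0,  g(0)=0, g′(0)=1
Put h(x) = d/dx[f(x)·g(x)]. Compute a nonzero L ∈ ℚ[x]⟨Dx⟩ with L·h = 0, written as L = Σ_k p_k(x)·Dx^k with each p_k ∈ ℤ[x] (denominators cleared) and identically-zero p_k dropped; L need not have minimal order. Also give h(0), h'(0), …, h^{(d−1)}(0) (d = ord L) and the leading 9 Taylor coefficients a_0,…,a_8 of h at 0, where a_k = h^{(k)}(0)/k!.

L = (2 + 30·x^2 + 24·x^3 + 36·x^4) + (4 + 10·x + 12·x^2 + 22·x^3 + 24·x^4 + 24·x^5)·Dx + (-1 - 2·x^2 + 4·x^3 + 2·x^4 + 4·x^5 + 3·x^6)·Dx^2  (order 2).
h: a_k = -1, -2, -5, -32/3, -68/3, -216/5, -1217/15, -15784/105, -1921/7, …
ICs: h(0) = -1, h′(0) = -2.

f: a_k = -1, -1, -2, -3, -5, -8, -13, -21, -34, …
g: a_k = 0, 1, 0, -1/3, 0, 1/5, 0, -1/7, 0, …
L₀ := L_f ⊗_s L_g (sym. prod.), ord ≤ 2.
h=h₀': d/dx-closure on L₀ ⇒ L.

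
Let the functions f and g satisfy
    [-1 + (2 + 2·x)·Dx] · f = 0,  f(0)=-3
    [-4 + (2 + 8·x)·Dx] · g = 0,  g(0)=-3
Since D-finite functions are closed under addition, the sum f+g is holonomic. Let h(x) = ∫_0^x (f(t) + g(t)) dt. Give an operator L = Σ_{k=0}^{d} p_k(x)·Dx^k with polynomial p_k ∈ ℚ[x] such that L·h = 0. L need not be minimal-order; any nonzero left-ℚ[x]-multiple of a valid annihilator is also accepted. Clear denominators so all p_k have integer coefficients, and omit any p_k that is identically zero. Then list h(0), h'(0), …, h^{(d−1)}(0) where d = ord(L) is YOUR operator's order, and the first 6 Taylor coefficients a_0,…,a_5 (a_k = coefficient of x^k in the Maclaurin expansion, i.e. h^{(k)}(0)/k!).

f: a_k = -3, -3/2, 3/8, -3/16, 15/128, -21/256, …
g: a_k = -3, -6, 6, -12, 30, -84, …
Weyl lclm of L_f,L_g ⇒ L₀ (ord ≤ 2).
h=∫h₀ ⇒ L = L₀·Dx.
L = -2·Dx + (5 + 8·x)·Dx^2 + (2 + 10·x + 8·x^2)·Dx^3  (order 3).
h: a_k = 0, -6, -15/4, 17/8, -195/64, 771/128, …
ICs: h(0) = 0, h′(0) = -6, h′′(0) = -15/2.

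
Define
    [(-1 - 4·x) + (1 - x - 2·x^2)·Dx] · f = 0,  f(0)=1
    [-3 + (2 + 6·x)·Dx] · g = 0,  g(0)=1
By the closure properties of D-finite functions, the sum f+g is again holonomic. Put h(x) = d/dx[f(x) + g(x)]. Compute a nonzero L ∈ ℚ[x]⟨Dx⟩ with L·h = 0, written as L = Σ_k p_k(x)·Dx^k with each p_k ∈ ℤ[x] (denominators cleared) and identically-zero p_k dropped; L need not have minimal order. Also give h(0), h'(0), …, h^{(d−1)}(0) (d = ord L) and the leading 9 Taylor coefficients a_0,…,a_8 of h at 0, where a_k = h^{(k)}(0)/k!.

f: a_k = 1, 1, 3, 5, 11, 21, 43, 85, 171, …
g: a_k = 1, 3/2, -9/8, 27/16, -405/128, 1701/256, -15309/1024, 72171/2048, -2814669/32768, …
h₀=f+g: left-lcm gives L₀, ord ≤ 2.
h=h₀': d/dx-closure on L₀ ⇒ L.
L = (-114 - 522·x - 1152·x^2 - 816·x^3 - 720·x^4) + (-31 - 414·x - 1803·x^2 - 3208·x^3 - 3084·x^4 - 2160·x^5)·Dx + (10 + 66·x + 110·x^2 - 74·x^3 - 456·x^4 - 808·x^5 - 480·x^6)·Dx^2  (order 2).
h: a_k = 5/2, 15/4, 321/16, 1003/32, 35385/256, 86169/512, 1723757/2048, 2788659/4096, 327790089/65536, …
ICs: h(0) = 5/2, h′(0) = 15/4.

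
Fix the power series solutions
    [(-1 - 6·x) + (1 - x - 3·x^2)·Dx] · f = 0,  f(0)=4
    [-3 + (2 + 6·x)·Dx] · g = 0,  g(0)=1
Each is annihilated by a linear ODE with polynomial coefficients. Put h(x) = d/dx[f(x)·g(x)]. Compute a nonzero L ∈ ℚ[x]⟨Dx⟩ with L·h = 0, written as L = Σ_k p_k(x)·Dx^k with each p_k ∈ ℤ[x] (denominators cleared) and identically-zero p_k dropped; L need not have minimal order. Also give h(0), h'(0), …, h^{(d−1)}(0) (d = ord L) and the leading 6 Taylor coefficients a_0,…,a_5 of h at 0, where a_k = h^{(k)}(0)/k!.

L = (35 + 378·x + 1053·x^2 + 1350·x^3 + 1215·x^4) + (-10 - 50·x - 54·x^2 + 162·x^3 + 594·x^4 + 486·x^5)·Dx  (order 1).
h: a_k = 10, 35, 651/4, 3011/8, 90695/64, 388533/128, …
ICs: h(0) = 10.

f: a_k = 4, 4, 16, 28, 76, 160, …
g: a_k = 1, 3/2, -9/8, 27/16, -405/128, 1701/256, …
f·g: L₀ = L_f ⊗_s L_g, ord ≤ 1·1.
Differentiate: ansatz ord ≤ ord L₀ ⇒ L.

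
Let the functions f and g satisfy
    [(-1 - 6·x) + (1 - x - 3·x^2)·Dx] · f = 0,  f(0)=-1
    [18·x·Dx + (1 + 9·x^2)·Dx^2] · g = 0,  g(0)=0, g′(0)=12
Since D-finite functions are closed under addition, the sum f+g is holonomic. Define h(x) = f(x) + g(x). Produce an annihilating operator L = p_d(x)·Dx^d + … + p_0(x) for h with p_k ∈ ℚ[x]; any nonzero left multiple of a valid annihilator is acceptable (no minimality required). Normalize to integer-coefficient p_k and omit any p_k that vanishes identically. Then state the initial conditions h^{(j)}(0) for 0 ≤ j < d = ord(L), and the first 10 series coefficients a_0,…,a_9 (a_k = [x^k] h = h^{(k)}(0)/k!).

f: a_k = -1, -1, -4, -7, -19, -40, -97, -217, -508, -1159, …
g: a_k = 0, 12, 0, -36, 0, 972/5, 0, -8748/7, 0, 8748, …
f+g: L₀ = lclm(L_f,L_g), ord ≤ 1+2.
L = (-72 + 288·x + 4428·x^2 + 9720·x^3 + 33534·x^4 + 13122·x^6)·Dx + (30 + 180·x + 144·x^2 + 1728·x^3 + 9153·x^4 + 23814·x^5 + 2187·x^6 + 13122·x^7)·Dx^2 + (-4 - 14·x - 114·x^2 + 36·x^3 - 459·x^4 + 1539·x^5 + 2430·x^6 + 729·x^7 + 2187·x^8)·Dx^3  (order 3).
h: a_k = -1, 11, -4, -43, -19, 772/5, -97, -10267/7, -508, 7589, …
ICs: h(0) = -1, h′(0) = 11, h′′(0) = -8.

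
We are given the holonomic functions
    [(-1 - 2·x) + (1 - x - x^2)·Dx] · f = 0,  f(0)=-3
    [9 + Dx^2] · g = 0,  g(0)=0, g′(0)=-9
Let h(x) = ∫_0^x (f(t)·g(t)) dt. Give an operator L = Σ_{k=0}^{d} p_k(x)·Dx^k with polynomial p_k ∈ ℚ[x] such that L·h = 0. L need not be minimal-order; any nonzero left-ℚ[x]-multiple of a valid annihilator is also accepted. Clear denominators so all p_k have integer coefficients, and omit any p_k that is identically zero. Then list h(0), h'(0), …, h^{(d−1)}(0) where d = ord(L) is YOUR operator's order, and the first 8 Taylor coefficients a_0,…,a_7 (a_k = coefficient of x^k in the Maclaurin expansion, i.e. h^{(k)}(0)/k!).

f: a_k = -3, -3, -6, -9, -15, -24, -39, -63, …
g: a_k = 0, -9, 0, 27/2, 0, -243/40, 0, 729/560, …
Sym-product of L_f,L_g gives L₀ (≤ ord 2).
∫: right-multiply L₀ by Dx.
L = (-7 + 9·x + 9·x^2)·Dx + (2 + 4·x)·Dx^2 + (-1 + x + x^2)·Dx^3  (order 3).
h: a_k = 0, 0, 27/2, 9, 27/8, 81/10, 963/80, 4509/280, …
ICs: h(0) = 0, h′(0) = 0, h′′(0) = 27.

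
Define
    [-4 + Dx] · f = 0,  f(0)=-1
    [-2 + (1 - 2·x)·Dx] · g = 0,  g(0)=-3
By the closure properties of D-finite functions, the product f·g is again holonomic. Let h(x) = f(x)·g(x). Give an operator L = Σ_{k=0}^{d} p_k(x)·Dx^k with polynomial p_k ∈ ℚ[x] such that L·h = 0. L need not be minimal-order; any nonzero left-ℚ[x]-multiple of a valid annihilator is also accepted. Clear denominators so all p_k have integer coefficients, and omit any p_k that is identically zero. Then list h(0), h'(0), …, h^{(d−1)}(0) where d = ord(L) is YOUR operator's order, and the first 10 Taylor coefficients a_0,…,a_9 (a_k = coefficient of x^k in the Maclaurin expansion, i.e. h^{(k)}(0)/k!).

L = (6 - 8·x) + (-1 + 2·x)·Dx  (order 1).
h: a_k = 3, 18, 60, 152, 336, 3488/5, 21184/15, 19840/7, 595712/105, 10724864/945, …
ICs: h(0) = 3.

f: a_k = -1, -4, -8, -32/3, -32/3, -128/15, -256/45, -1024/315, -512/315, -2048/2835, …
g: a_k = -3, -6, -12, -24, -48, -96, -192, -384, -768, -1536, …
h₀=f·g: eliminate ⇒ L₀, order ≤ 1·1.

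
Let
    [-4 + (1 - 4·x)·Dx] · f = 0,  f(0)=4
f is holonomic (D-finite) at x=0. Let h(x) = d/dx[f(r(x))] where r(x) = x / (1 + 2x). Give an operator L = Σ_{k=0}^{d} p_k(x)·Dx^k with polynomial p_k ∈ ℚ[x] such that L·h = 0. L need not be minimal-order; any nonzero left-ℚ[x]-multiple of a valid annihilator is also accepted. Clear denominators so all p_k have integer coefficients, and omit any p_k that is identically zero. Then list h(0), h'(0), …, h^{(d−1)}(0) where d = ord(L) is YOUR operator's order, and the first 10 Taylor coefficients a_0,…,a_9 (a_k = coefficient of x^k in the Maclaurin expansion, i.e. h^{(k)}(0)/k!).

L = 4 + (-1 + 2·x)·Dx  (order 1).
h: a_k = 16, 64, 192, 512, 1280, 3072, 7168, 16384, 36864, 81920, …
ICs: h(0) = 16.

f: a_k = 4, 16, 64, 256, 1024, 4096, 16384, 65536, 262144, 1048576, …
Substitute x→r, Dx→(1/r')Dx; clear ⇒ L₀.
Derive L from L₀ (diff closure).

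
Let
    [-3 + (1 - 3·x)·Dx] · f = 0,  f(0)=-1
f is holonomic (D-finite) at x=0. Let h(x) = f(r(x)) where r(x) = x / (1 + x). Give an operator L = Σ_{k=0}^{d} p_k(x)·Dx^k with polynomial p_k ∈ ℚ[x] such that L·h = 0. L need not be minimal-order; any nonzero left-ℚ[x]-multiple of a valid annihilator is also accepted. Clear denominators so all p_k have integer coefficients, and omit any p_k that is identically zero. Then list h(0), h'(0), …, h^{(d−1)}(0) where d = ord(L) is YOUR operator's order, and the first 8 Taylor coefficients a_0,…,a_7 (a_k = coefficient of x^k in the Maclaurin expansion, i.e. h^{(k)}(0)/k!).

f: a_k = -1, -3, -9, -27, -81, -243, -729, -2187, …
L₀ from L_f via x↦r, Dx↦r'^{-1}Dx.
L = 3 + (-1 + x + 2·x^2)·Dx  (order 1).
h: a_k = -1, -3, -6, -12, -24, -48, -96, -192, …
ICs: h(0) = -1.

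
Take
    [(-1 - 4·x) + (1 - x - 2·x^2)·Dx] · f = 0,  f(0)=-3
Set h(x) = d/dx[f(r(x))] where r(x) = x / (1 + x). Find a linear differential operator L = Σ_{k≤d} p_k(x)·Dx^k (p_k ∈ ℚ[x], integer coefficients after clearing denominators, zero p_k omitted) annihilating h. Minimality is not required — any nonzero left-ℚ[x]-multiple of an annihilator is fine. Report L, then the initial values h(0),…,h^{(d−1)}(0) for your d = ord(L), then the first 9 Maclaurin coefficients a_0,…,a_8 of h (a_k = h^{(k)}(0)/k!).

L = (4 + 12·x + 36·x^2 + 20·x^3) + (-1 - 7·x - 9·x^2 + 7·x^3 + 10·x^4)·Dx  (order 1).
h: a_k = -3, -12, 0, -48, 60, -216, 420, -1056, 2268, …
ICs: h(0) = -3.

f: a_k = -3, -3, -9, -15, -33, -63, -129, -255, -513, …
Substitute x→r, Dx→(1/r')Dx; clear ⇒ L₀.
Derive L from L₀ (diff closure).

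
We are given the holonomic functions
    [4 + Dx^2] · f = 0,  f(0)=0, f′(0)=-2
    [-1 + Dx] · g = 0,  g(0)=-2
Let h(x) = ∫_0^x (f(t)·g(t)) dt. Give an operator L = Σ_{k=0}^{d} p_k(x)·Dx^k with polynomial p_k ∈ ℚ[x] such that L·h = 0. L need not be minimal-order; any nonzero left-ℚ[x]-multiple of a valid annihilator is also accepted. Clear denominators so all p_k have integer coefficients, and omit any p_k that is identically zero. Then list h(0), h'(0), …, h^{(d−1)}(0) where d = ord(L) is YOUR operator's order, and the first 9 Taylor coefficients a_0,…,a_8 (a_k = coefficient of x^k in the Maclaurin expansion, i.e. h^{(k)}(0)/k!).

L = 5·Dx - 2·Dx^2 + Dx^3  (order 3).
h: a_k = 0, 0, 2, 4/3, -1/6, -2/5, -19/180, 11/630, 139/10080, …
ICs: h(0) = 0, h′(0) = 0, h′′(0) = 4.

f: a_k = 0, -2, 0, 4/3, 0, -4/15, 0, 8/315, 0, …
g: a_k = -2, -2, -1, -1/3, -1/12, -1/60, -1/360, -1/2520, -1/20160, …
Product ⇒ symmetric product L₀, ord ≤ 2.
∫: right-multiply L₀ by Dx.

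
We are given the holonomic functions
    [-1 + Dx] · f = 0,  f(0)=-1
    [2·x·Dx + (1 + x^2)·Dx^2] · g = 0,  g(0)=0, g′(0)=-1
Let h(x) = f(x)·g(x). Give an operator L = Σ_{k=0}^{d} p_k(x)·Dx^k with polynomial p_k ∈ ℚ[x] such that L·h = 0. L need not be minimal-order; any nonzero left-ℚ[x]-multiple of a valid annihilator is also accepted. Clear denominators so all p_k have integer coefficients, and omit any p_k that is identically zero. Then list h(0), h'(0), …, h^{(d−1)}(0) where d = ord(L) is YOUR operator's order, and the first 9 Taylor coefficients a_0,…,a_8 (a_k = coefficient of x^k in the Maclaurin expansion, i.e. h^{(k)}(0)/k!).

L = (1 - 2·x + x^2) + (-2 + 2·x - 2·x^2)·Dx + (1 + x^2)·Dx^2  (order 2).
h: a_k = 0, 1, 1, 1/6, -1/6, 3/40, 11/72, -31/560, -113/1008, …
ICs: h(0) = 0, h′(0) = 1.

f: a_k = -1, -1, -1/2, -1/6, -1/24, -1/120, -1/720, -1/5040, -1/40320, …
g: a_k = 0, -1, 0, 1/3, 0, -1/5, 0, 1/7, 0, …
Sym-product of L_f,L_g gives L₀ (≤ ord 2).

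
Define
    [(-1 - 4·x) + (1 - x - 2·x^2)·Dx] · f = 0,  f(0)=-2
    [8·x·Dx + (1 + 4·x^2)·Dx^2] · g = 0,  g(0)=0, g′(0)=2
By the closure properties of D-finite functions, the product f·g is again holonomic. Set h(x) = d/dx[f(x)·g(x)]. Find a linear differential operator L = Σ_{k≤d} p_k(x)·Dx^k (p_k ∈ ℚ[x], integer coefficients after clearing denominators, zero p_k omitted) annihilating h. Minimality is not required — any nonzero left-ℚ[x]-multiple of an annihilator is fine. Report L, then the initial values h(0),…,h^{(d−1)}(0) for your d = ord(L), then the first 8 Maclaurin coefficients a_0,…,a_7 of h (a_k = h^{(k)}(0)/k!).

f: a_k = -2, -2, -6, -10, -22, -42, -86, -170, …
g: a_k = 0, 2, 0, -8/3, 0, 32/5, 0, -128/7, …
f·g: L₀ = L_f ⊗_s L_g, ord ≤ 1·2.
Derive L from L₀ (diff closure).
L = (288·x^2 + 384·x^3 + 1152·x^4) + (5 + 24·x + 36·x^2 + 128·x^3 + 384·x^4 + 768·x^5)·Dx + (-1 - x - 12·x^2 + 12·x^3 - 8·x^4 + 64·x^5 + 96·x^6)·Dx^2  (order 2).
h: a_k = -4, -8, -20, -176/3, -204, -2104/5, -12092/15, -14304/7, …
ICs: h(0) = -4, h′(0) = -8.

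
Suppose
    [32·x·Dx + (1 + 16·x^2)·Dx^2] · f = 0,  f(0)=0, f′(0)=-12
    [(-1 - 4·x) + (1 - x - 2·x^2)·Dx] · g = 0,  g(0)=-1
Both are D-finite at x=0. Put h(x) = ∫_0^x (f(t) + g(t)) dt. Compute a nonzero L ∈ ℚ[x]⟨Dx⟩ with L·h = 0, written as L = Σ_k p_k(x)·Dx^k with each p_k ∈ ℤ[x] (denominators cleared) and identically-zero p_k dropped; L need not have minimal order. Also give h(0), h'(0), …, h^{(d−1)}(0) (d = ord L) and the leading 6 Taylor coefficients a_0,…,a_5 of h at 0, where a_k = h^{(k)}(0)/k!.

f: a_k = 0, -12, 0, 64, 0, -3072/5, …
g: a_k = -1, -1, -3, -5, -11, -21, …
Weyl lclm of L_f,L_g ⇒ L₀ (ord ≤ 3).
h=∫h₀ ⇒ L = L₀·Dx.
L = (96 - 384·x - 6912·x^2 - 15360·x^3 - 40704·x^4 - 12288·x^6)·Dx^2 + (-31 - 104·x + 392·x^2 - 736·x^3 - 14912·x^4 - 27904·x^5 - 3072·x^6 - 12288·x^7)·Dx^3 + (3 + 19·x + 128·x^2 + 152·x^3 + 1128·x^4 - 2496·x^5 - 2560·x^6 - 1024·x^7 - 2048·x^8)·Dx^4  (order 4).
h: a_k = 0, -1, -13/2, -1, 59/4, -11/5, …
ICs: h(0) = 0, h′(0) = -1, h′′(0) = -13, h′′′(0) = -6.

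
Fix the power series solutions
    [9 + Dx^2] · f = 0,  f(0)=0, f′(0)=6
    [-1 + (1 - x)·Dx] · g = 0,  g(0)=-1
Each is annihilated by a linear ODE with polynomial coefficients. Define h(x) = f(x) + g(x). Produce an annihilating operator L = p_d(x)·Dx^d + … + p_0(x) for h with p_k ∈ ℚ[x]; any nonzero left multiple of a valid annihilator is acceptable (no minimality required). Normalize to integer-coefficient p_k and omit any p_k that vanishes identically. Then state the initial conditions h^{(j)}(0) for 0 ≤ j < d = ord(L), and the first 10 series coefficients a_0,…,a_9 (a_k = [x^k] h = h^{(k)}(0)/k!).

L = (-135 + 162·x - 81·x^2) + (99 - 261·x + 243·x^2 - 81·x^3)·Dx + (-15 + 18·x - 9·x^2)·Dx^2 + (11 - 29·x + 27·x^2 - 9·x^3)·Dx^3  (order 3).
h: a_k = -1, 5, -1, -10, -1, 61/20, -1, -523/280, -1, -1997/2240, …
ICs: h(0) = -1, h′(0) = 5, h′′(0) = -2.

f: a_k = 0, 6, 0, -9, 0, 81/20, 0, -243/280, 0, 243/2240, …
g: a_k = -1, -1, -1, -1, -1, -1, -1, -1, -1, -1, …
Weyl lclm of L_f,L_g ⇒ L₀ (ord ≤ 3).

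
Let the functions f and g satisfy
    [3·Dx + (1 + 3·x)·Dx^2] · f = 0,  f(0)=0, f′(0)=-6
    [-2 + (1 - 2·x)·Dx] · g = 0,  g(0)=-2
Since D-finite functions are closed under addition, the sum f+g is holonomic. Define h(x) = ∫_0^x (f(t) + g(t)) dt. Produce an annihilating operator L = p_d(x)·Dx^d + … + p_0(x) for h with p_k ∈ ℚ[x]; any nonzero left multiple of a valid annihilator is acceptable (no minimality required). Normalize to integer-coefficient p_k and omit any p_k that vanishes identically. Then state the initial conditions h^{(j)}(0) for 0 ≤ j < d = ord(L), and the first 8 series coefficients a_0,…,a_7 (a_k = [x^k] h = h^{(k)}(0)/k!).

f: a_k = 0, -6, 9, -18, 81/2, -486/5, 243, -4374/7, …
g: a_k = -2, -4, -8, -16, -32, -64, -128, -256, …
L₀ := lclm(L_f,L_g); ord L₀ ≤ 2+1.
Integrate: L := L₀·Dx.
L = (-144 - 72·x)·Dx^2 + (-6 - 216·x - 144·x^2)·Dx^3 + (7 + 13·x - 36·x^2 - 36·x^3)·Dx^4  (order 4).
h: a_k = 0, -2, -5, 1/3, -17/2, 17/10, -403/15, 115/7, …
ICs: h(0) = 0, h′(0) = -2, h′′(0) = -10, h′′′(0) = 2.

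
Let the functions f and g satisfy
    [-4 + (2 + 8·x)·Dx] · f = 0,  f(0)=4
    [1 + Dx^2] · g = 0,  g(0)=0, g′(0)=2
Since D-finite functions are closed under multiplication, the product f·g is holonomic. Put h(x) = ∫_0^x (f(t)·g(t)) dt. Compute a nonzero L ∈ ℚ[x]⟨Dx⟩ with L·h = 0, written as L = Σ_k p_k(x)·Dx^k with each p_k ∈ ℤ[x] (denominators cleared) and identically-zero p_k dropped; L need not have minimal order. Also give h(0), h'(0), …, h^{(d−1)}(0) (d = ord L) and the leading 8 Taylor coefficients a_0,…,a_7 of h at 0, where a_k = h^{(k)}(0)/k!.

f: a_k = 4, 8, -8, 16, -40, 112, -336, 1056, …
g: a_k = 0, 2, 0, -1/3, 0, 1/60, 0, -1/2520, …
Product ⇒ symmetric product L₀, ord ≤ 2.
Integrate: L := L₀·Dx.
L = (13 + 8·x + 16·x^2)·Dx + (-4 - 16·x)·Dx^2 + (1 + 8·x + 16·x^2)·Dx^3  (order 3).
h: a_k = 0, 0, 4, 16/3, -13/3, 88/15, -1159/90, 1094/35, …
ICs: h(0) = 0, h′(0) = 0, h′′(0) = 8.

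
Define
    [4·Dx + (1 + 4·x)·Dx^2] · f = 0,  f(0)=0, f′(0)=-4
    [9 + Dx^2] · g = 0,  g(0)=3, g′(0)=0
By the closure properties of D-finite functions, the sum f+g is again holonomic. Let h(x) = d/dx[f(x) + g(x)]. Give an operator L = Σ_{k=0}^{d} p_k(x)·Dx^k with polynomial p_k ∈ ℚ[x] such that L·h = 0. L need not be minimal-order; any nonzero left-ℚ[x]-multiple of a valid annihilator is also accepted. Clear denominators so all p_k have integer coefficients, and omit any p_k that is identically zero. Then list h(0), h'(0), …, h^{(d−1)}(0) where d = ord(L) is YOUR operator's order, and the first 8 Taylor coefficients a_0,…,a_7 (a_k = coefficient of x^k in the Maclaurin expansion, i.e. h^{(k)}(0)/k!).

f: a_k = 0, -4, 8, -64/3, 64, -1024/5, 2048/3, -16384/7, …
g: a_k = 3, 0, -27/2, 0, 81/8, 0, -243/80, 0, …
h₀=f+g: left-lcm gives L₀, ord ≤ 4.
Differentiate: ansatz ord ≤ ord L₀ ⇒ L.
L = (3780 + 2592·x + 5184·x^2) + (369 + 2124·x + 3888·x^2 + 5184·x^3)·Dx + (420 + 288·x + 576·x^2)·Dx^2 + (41 + 236·x + 432·x^2 + 576·x^3)·Dx^3  (order 3).
h: a_k = -4, -11, -64, 593/2, -1024, 163111/40, -16384, 36702347/560, …
ICs: h(0) = -4, h′(0) = -11, h′′(0) = -128.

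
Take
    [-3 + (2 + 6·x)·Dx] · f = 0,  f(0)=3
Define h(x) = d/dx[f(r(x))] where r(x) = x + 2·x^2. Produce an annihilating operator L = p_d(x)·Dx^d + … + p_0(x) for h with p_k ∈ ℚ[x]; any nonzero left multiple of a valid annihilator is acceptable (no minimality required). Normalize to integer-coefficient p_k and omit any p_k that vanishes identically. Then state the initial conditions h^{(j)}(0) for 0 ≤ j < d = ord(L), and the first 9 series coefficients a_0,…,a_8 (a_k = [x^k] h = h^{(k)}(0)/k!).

f: a_k = 3, 9/2, -27/8, 81/16, -1215/128, 5103/256, -45927/1024, 216513/2048, -8444007/32768, …
Change of var in L_f (x↦r) gives L₀.
Differentiate: ansatz ord ≤ ord L₀ ⇒ L.
L = 5 + (-2 - 14·x - 36·x^2 - 48·x^3)·Dx  (order 1).
h: a_k = 9/2, 45/4, -405/16, 945/32, 6075/256, -100845/512, 876015/2048, -846855/4096, -106058565/65536, …
ICs: h(0) = 9/2.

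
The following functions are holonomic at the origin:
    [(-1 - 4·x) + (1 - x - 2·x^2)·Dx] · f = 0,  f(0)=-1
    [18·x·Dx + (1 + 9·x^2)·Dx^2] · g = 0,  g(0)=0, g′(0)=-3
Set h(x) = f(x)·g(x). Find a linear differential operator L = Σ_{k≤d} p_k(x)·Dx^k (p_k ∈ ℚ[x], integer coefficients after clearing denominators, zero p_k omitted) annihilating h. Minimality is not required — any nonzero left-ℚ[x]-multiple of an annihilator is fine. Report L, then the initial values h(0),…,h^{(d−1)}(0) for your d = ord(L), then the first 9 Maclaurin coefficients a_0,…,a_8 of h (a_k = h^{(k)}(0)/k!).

f: a_k = -1, -1, -3, -5, -11, -21, -43, -85, -171, …
g: a_k = 0, -3, 0, 9, 0, -243/5, 0, 2187/7, 0, …
Product ⇒ symmetric product L₀, ord ≤ 2.
L = (4 + 18·x + 108·x^2) + (2 - 10·x + 36·x^2 + 108·x^3)·Dx + (-1 + x - 7·x^2 + 9·x^3 + 18·x^4)·Dx^2  (order 2).
h: a_k = 0, 3, 3, 0, 6, 273/5, 333/5, -4782/35, -24/7, …
ICs: h(0) = 0, h′(0) = 3.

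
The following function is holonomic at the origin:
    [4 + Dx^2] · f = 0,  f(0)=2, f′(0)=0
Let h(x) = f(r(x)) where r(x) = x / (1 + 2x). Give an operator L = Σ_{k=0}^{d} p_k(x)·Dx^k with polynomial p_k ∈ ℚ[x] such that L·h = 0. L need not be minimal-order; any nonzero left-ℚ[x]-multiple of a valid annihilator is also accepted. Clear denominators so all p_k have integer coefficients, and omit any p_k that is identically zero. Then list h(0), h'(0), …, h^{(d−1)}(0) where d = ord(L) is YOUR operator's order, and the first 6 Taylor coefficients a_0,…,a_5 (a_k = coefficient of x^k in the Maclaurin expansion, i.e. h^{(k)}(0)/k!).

L = 4 + (4 + 24·x + 48·x^2 + 32·x^3)·Dx + (1 + 8·x + 24·x^2 + 32·x^3 + 16·x^4)·Dx^2  (order 2).
h: a_k = 2, 0, -4, 16, -140/3, 352/3, …
ICs: h(0) = 2, h′(0) = 0.

f: a_k = 2, 0, -4, 0, 4/3, 0, …
h₀=f(r): pull back L_f along r ⇒ L₀.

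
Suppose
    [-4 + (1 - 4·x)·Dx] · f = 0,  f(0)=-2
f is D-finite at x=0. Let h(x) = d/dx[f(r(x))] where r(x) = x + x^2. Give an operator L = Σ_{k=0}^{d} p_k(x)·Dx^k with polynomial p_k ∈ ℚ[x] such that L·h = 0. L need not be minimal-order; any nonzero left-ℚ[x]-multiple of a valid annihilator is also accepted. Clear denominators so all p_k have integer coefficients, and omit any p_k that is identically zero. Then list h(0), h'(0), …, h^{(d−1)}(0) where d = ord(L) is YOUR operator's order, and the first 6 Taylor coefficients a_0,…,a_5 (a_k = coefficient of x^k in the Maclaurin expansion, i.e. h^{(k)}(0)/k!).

L = (10 + 24·x + 24·x^2) + (-1 + 2·x + 12·x^2 + 8·x^3)·Dx  (order 1).
h: a_k = -8, -80, -576, -3712, -22400, -129792, …
ICs: h(0) = -8.

f: a_k = -2, -8, -32, -128, -512, -2048, …
f∘r: x↦r, Dx↦Dx/r' in L_f ⇒ L₀.
h=h₀': d/dx-closure on L₀ ⇒ L.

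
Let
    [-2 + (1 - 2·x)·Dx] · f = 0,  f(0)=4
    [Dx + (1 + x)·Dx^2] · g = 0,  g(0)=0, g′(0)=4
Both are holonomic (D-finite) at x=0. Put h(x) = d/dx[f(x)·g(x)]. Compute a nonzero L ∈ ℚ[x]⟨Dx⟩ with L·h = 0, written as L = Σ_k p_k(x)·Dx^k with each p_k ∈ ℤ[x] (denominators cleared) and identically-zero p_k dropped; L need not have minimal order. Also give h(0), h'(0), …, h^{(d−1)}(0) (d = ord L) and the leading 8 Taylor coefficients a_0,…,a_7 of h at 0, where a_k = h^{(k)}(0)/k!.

L = 8 + (4 + 10·x)·Dx + (-1 + x + 2·x^2)·Dx^2  (order 2).
h: a_k = 16, 48, 160, 1232/3, 3128/3, 12432/5, 29088/5, 464848/35, …
ICs: h(0) = 16, h′(0) = 48.

f: a_k = 4, 8, 16, 32, 64, 128, 256, 512, …
g: a_k = 0, 4, -2, 4/3, -1, 4/5, -2/3, 4/7, …
Product ⇒ symmetric product L₀, ord ≤ 2.
Derive L from L₀ (diff closure).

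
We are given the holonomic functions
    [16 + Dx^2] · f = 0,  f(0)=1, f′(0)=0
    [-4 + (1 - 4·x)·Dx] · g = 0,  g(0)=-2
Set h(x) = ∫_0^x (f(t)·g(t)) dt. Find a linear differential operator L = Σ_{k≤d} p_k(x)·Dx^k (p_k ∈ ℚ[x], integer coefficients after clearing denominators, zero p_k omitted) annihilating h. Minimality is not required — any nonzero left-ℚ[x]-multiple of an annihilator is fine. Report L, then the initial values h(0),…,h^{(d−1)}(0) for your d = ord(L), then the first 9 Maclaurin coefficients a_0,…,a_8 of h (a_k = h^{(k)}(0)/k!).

L = (-16 + 64·x)·Dx + 8·Dx^2 + (-1 + 4·x)·Dx^3  (order 3).
h: a_k = 0, -2, -4, -16/3, -16, -832/15, -1664/9, -199168/315, -99584/45, …
ICs: h(0) = 0, h′(0) = -2, h′′(0) = -8.

f: a_k = 1, 0, -8, 0, 32/3, 0, -256/45, 0, 512/315, …
g: a_k = -2, -8, -32, -128, -512, -2048, -8192, -32768, -131072, …
h₀=f·g: eliminate ⇒ L₀, order ≤ 2·1.
∫: right-multiply L₀ by Dx.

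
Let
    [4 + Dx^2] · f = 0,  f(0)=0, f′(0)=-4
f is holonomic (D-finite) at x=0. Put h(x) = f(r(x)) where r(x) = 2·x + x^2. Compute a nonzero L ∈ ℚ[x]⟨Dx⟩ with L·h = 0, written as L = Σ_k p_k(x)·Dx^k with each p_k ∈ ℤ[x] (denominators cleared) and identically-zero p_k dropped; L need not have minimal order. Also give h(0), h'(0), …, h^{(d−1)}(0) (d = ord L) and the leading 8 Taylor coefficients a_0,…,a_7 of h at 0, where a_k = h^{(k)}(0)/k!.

L = (16 + 48·x + 48·x^2 + 16·x^3) - Dx + (1 + x)·Dx^2  (order 2).
h: a_k = 0, -8, -4, 64/3, 32, -16/15, -40, -11392/315, …
ICs: h(0) = 0, h′(0) = -8.

f: a_k = 0, -4, 0, 8/3, 0, -8/15, 0, 16/315, …
Change of var in L_f (x↦r) gives L₀.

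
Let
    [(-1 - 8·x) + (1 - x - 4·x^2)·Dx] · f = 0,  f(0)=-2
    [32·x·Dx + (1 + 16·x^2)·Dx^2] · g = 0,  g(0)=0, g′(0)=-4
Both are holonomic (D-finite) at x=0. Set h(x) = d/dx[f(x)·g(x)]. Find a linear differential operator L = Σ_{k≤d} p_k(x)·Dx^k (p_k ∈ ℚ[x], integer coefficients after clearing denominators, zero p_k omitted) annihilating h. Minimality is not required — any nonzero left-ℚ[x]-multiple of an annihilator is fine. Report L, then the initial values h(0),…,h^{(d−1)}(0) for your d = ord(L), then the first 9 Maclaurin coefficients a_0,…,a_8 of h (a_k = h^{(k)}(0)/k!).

f: a_k = -2, -2, -10, -18, -58, -130, -362, -882, -2330, …
g: a_k = 0, -4, 0, 64/3, 0, -1024/5, 0, 16384/7, 0, …
f·g: L₀ = L_f ⊗_s L_g, ord ≤ 1·2.
h₀' ⇒ L via d/dx closure of L₀.
L = (-16 + 3072·x^2 + 6144·x^3 + 36864·x^4) + (7 + 64·x + 48·x^2 + 256·x^3 + 6144·x^4 + 24576·x^5)·Dx + (-1 - 3·x - 56·x^2 + 16·x^3 - 448·x^4 + 1024·x^5 + 3072·x^6)·Dx^2  (order 2).
h: a_k = 8, 16, -8, 352/3, 6424/3, 16368/5, -50872/3, -201664/105, 15222136/35, …
ICs: h(0) = 8, h′(0) = 16.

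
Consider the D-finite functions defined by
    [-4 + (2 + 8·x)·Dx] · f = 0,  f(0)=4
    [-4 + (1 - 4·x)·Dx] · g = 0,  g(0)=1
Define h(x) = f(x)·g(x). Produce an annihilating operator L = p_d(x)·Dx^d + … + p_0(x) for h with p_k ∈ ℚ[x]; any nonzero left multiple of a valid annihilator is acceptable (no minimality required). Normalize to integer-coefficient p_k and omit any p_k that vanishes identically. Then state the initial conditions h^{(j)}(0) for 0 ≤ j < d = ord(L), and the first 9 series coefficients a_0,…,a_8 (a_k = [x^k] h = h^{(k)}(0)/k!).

f: a_k = 4, 8, -8, 16, -40, 112, -336, 1056, -3432, …
g: a_k = 1, 4, 16, 64, 256, 1024, 4096, 16384, 65536, …
L₀ := L_f ⊗_s L_g (sym. prod.), ord ≤ 1.
L = (6 + 8·x) + (-1 + 16·x^2)·Dx  (order 1).
h: a_k = 4, 24, 88, 368, 1432, 5840, 23024, 93152, 369176, …
ICs: h(0) = 4.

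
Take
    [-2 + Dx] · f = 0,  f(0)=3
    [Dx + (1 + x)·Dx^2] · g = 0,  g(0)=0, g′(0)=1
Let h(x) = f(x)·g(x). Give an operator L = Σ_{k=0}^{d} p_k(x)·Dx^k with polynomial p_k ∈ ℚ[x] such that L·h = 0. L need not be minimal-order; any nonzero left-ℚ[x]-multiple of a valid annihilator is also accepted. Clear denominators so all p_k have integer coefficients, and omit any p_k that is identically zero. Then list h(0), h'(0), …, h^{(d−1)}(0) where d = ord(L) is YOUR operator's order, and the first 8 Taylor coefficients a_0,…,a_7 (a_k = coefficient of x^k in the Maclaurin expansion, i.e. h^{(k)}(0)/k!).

L = (2 + 4·x) + (-3 - 4·x)·Dx + (1 + x)·Dx^2  (order 2).
h: a_k = 0, 3, 9/2, 4, 9/4, 11/10, 1/3, 17/105, …
ICs: h(0) = 0, h′(0) = 3.

f: a_k = 3, 6, 6, 4, 2, 4/5, 4/15, 8/105, …
g: a_k = 0, 1, -1/2, 1/3, -1/4, 1/5, -1/6, 1/7, …
h₀=f·g: eliminate ⇒ L₀, order ≤ 1·2.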